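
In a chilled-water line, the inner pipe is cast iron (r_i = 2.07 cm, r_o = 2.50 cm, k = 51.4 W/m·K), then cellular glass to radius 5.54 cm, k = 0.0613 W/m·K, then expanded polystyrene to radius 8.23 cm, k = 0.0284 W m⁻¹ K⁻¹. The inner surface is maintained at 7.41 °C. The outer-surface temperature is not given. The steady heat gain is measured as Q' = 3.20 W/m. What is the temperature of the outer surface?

Series resistances:
  R'_cast iron = ln(0.0250/0.0207)/(2πk) = 0.1887/(2π·51.4) = 5.844×10^-4 m·K/W
  R'_cellular glass = ln(0.0554/0.0250)/(2πk) = 0.7957/(2π·0.0613) = 2.066 m·K/W
  R'_expanded polystyrene = ln(0.0823/0.0554)/(2πk) = 0.3958/(2π·0.0284) = 2.218 m·K/W
ΣR = 4.285 m·K/W
ΔT = Q'·ΣR = 3.20 × 4.285 = 13.71 K
Heat flows inward, so T_out = T_in + ΔT = 7.41 + 13.71 = 21.1 °C

T_out = 21.1 °C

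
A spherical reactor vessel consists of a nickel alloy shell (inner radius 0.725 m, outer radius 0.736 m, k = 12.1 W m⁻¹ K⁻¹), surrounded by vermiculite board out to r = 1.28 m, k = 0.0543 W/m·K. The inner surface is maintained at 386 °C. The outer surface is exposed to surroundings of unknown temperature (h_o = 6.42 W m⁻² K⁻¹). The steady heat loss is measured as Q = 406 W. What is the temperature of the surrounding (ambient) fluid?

T_out = 39.3 °C

Sum the resistances:
  R_nickel alloy = (1/0.725 − 1/0.736)/(4πk) = 0.02061/(4π·12.1) = 1.356×10^-4 K/W
  R_vermiculite board = (1/0.736 − 1/1.28)/(4πk) = 0.5774/(4π·0.0543) = 0.8463 K/W
  R_conv,out = 1/(4πr²h) = 1/(4π·1.28²·6.42) = 0.007565 K/W
ΣR = 0.8540 K/W
ΔT = Q·ΣR = 406 × 0.8540 = 346.7 K
Heat flows outward, so T_out = T_in − ΔT = 386 − 346.7 = 39.3 °C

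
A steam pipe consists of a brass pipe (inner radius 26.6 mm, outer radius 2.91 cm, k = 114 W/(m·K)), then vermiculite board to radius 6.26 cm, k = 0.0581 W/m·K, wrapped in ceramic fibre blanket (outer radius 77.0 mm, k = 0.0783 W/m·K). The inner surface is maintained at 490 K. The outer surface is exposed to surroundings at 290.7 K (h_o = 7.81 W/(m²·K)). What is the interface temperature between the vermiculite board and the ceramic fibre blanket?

T = 339.8 K

Resistance network (inner→outer):
  R'_brass = ln(0.0291/0.0266)/(2πk) = 0.08983/(2π·114) = 1.254×10^-4 m·K/W
  R'_vermiculite board = ln(0.0626/0.0291)/(2πk) = 0.7660/(2π·0.0581) = 2.098 m·K/W
  R'_ceramic fibre blanket = ln(0.0770/0.0626)/(2πk) = 0.2070/(2π·0.0783) = 0.4208 m·K/W
  R'_conv,out = 1/(2πr h) = 1/(2π·0.0770·7.81) = 0.2647 m·K/W
ΣR = 1.254×10^-4 + 2.098 + 0.4208 + 0.2647 = 2.784 m·K/W
Q' = ΔT/ΣR = (490 K − 290.7 K)/2.784 = 71.59 W/m
From the inner boundary to the vermiculite board/ceramic fibre blanket interface, ΣR_partial = 2.098 m·K/W.
T_interface = T_in − Q'·ΣR_partial = 490 K − (71.59)(2.098) = 339.8 K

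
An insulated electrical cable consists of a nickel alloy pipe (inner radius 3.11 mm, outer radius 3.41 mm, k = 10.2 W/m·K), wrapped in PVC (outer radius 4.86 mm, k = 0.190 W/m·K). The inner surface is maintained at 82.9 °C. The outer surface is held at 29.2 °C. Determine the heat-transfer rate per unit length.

Treat each layer as a resistance in series:
  R'_nickel alloy = ln(0.00341/0.00311)/(2πk) = 0.09209/(2π·10.2) = 0.001437 m·K/W
  R'_PVC = ln(0.00486/0.00341)/(2πk) = 0.3543/(2π·0.190) = 0.2968 m·K/W
ΣR = 0.001437 + 0.2968 = 0.2982 m·K/W
Q' = ΔT/ΣR = (82.9 °C − 29.2 °C)/0.2982 = 180 W/m

Q' = 180 W/m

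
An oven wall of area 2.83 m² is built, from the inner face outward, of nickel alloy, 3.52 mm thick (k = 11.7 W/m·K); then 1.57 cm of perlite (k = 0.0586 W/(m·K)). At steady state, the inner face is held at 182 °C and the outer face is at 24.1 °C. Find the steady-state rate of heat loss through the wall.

Resistance network (inner→outer):
  R_nickel alloy = L/(kA) = 0.00352/(11.7·2.83) = 1.063×10^-4 K/W
  R_perlite = L/(kA) = 0.0157/(0.0586·2.83) = 0.09467 K/W
ΣR = 1.063×10^-4 + 0.09467 = 0.09478 K/W
Q = ΔT/ΣR = (182 °C − 24.1 °C)/0.09478 = 1670 W

Q = 1670 W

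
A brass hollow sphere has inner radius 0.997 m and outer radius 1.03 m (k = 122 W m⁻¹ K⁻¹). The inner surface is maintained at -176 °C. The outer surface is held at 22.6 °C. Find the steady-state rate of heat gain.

Q = 9.47×10^6 W

Q = 4πk·ΔT/(1/r₁ − 1/r₂) = 4π × 122 × 198.6 / (1/0.997 − 1/1.03) = 9.47×10^6 W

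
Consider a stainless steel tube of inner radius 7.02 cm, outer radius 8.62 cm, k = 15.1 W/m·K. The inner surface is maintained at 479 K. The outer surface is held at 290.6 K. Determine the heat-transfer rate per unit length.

Q' = 87.1 kW/m

Q' = 2πk·ΔT/ln(r₂/r₁) = 2π × 15.1 × 188.4 / ln(0.0862/0.0702) = 87100 W/m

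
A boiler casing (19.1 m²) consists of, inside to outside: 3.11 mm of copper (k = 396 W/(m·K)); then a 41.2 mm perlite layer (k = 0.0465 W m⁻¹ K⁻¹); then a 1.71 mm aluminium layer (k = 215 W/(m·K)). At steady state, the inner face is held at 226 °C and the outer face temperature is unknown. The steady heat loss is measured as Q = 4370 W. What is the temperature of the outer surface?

T_out = 23.3 °C

Sum the resistances:
  R_copper = L/(kA) = 0.00311/(396·19.1) = 4.112×10^-7 K/W
  R_perlite = L/(kA) = 0.0412/(0.0465·19.1) = 0.04639 K/W
  R_aluminium = L/(kA) = 0.00171/(215·19.1) = 4.164×10^-7 K/W
ΣR = 0.04639 K/W
ΔT = Q·ΣR = 4370 × 0.04639 = 202.7 K
Heat flows outward, so T_out = T_in − ΔT = 226 − 202.7 = 23.3 °C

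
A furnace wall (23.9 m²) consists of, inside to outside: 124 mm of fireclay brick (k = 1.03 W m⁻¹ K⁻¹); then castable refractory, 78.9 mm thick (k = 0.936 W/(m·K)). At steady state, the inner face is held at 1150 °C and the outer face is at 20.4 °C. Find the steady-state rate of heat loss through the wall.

Treat each layer as a resistance in series:
  R_fireclay brick = L/(kA) = 0.124/(1.03·23.9) = 0.005037 K/W
  R_castable refractory = L/(kA) = 0.0789/(0.936·23.9) = 0.003527 K/W
ΣR = 0.005037 + 0.003527 = 0.008564 K/W
Q = ΔT/ΣR = (1150 °C − 20.4 °C)/0.008564 = 1.32×10^5 W

Q = 1.32×10^5 W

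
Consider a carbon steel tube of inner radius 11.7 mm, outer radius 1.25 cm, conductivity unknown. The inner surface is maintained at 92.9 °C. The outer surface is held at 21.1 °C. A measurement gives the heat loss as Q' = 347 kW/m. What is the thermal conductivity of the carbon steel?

k = 50.9 W/m·K

ΣR = ΔT/Q' = |92.9 − 21.1|/3.47×10^5 = 2.069×10^-4 m·K/W
ln(r₂/r₁)/(2πk) = 2.069×10^-4 ⇒ k = 0.06614/(2π·2.069×10^-4) = 50.9 W/m·K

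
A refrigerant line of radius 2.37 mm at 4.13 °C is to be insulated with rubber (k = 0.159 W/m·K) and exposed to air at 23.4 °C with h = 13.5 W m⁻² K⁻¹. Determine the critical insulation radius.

For a cylinder, r_cr = k_ins/h = 0.159/13.5 = 0.0118 m = 1.18 cm

r_cr = 1.18 cm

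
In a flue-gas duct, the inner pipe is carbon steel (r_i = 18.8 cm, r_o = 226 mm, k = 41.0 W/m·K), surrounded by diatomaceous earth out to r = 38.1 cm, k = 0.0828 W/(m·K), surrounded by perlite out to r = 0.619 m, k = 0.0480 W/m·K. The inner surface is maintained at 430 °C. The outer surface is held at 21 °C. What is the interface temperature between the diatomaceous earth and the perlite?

T = 273 °C

Treat each layer as a resistance in series:
  R'_carbon steel = ln(0.226/0.188)/(2πk) = 0.1841/(2π·41.0) = 7.146×10^-4 m·K/W
  R'_diatomaceous earth = ln(0.381/0.226)/(2πk) = 0.5223/(2π·0.0828) = 1.004 m·K/W
  R'_perlite = ln(0.619/0.381)/(2πk) = 0.4853/(2π·0.0480) = 1.609 m·K/W
ΣR = 7.146×10^-4 + 1.004 + 1.609 = 2.614 m·K/W
Q' = ΔT/ΣR = (430 °C − 21 °C)/2.614 = 156.5 W/m
From the inner boundary to the diatomaceous earth/perlite interface, ΣR_partial = 1.005 m·K/W.
T_interface = T_in − Q'·ΣR_partial = 430 °C − (156.5)(1.005) = 273 °C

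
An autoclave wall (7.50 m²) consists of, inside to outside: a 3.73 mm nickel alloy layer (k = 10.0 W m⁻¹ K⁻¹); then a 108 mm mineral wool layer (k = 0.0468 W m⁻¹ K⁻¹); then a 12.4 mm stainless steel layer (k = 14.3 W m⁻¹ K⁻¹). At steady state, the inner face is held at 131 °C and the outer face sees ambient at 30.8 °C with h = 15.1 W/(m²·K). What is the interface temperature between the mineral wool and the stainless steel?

T = 33.6 °C

Treat each layer as a resistance in series:
  R_nickel alloy = L/(kA) = 0.00373/(10.0·7.50) = 4.973×10^-5 K/W
  R_mineral wool = L/(kA) = 0.108/(0.0468·7.50) = 0.3077 K/W
  R_stainless steel = L/(kA) = 0.0124/(14.3·7.50) = 1.156×10^-4 K/W
  R_conv,out = 1/(hA) = 1/(15.1·7.50) = 0.008830 K/W
ΣR = 4.973×10^-5 + 0.3077 + 1.156×10^-4 + 0.008830 = 0.3167 K/W
Q = ΔT/ΣR = (131 °C − 30.8 °C)/0.3167 = 316.4 W
From the inner boundary to the mineral wool/stainless steel interface, ΣR_partial = 0.3077 K/W.
T_interface = T_in − Q·ΣR_partial = 131 °C − (316.4)(0.3077) = 33.6 °C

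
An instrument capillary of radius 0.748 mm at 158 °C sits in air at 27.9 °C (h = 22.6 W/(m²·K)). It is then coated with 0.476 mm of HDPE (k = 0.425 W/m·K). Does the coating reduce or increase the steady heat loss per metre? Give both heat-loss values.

increases: 13.8 → 21.9 W/m

Critical radius for a cylinder: r_cr = k/h = 0.0188 m = 1.88 cm.
Outer radius after coating: r₂ = 7.48×10^-4 + 4.76×10^-4 = 0.001224 m.
Since r₁ < r_cr and r₂ ≤ r_cr, the coating moves toward the maximum at r_cr — heat loss rises.
Bare: R = 1/(2πr₁h) = 9.415 m·K/W; Q = 130.1/9.415 = 13.8 W/m.
Coated: R = R_cond + R_conv = 5.938 m·K/W; Q = 130.1/5.938 = 21.9 W/m.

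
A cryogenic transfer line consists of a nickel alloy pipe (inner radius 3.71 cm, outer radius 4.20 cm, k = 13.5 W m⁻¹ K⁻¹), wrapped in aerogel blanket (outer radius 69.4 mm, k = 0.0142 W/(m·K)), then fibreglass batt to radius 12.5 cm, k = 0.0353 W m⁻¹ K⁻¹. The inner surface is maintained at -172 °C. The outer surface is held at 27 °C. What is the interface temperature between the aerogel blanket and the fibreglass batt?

Series thermal resistances, inner to outer:
  R'_nickel alloy = ln(0.0420/0.0371)/(2πk) = 0.1241/(2π·13.5) = 0.001462 m·K/W
  R'_aerogel blanket = ln(0.0694/0.0420)/(2πk) = 0.5022/(2π·0.0142) = 5.629 m·K/W
  R'_fibreglass batt = ln(0.125/0.0694)/(2πk) = 0.5884/(2π·0.0353) = 2.653 m·K/W
ΣR = 0.001462 + 5.629 + 2.653 = 8.283 m·K/W
Q' = ΔT/ΣR = (-172 °C − 27 °C)/8.283 = -24.03 W/m
From the inner boundary to the aerogel blanket/fibreglass batt interface, ΣR_partial = 5.630 m·K/W.
T_interface = T_in − Q'·ΣR_partial = -172 °C − (-24.03)(5.630) = -36.7 °C

T = -36.7 °C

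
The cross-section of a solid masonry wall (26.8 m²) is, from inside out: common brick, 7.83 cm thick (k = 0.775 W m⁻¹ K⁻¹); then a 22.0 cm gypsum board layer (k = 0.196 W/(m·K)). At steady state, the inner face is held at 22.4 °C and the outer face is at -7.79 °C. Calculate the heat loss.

Series thermal resistances, inner to outer:
  R_common brick = L/(kA) = 0.0783/(0.775·26.8) = 0.003770 K/W
  R_gypsum board = L/(kA) = 0.220/(0.196·26.8) = 0.04188 K/W
ΣR = 0.003770 + 0.04188 = 0.04565 K/W
Q = ΔT/ΣR = (22.4 °C − -7.79 °C)/0.04565 = 661 W

Q = 661 W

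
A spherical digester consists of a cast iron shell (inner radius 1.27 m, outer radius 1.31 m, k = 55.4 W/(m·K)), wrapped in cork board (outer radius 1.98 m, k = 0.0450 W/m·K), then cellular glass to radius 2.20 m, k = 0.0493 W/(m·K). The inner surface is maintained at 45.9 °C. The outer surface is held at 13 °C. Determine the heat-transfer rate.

Treat each layer as a resistance in series:
  R_cast iron = (1/1.27 − 1/1.31)/(4πk) = 0.02404/(4π·55.4) = 3.454×10^-5 K/W
  R_cork board = (1/1.31 − 1/1.98)/(4πk) = 0.2583/(4π·0.0450) = 0.4568 K/W
  R_cellular glass = (1/1.98 − 1/2.20)/(4πk) = 0.05051/(4π·0.0493) = 0.08152 K/W
ΣR = 3.454×10^-5 + 0.4568 + 0.08152 = 0.5384 K/W
Q = ΔT/ΣR = (45.9 °C − 13 °C)/0.5384 = 61.1 W

Q = 61.1 W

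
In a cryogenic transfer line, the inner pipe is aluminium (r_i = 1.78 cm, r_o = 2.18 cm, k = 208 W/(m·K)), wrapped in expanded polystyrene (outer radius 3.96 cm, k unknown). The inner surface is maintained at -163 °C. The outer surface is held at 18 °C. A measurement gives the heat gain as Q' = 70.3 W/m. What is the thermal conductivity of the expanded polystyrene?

ΣR = ΔT/Q' = |-163 − 18|/70.3 = 2.575 m·K/W
Known resistances:
  R'_aluminium = ln(0.0218/0.0178)/(2πk) = 0.2027/(2π·208) = 1.551×10^-4 m·K/W
R_expanded polystyrene = ΣR − ΣR_known = 2.575 − 1.551×10^-4 = 2.575 m·K/W
ln(r₂/r₁)/(2πk) = 2.575 ⇒ k = 0.5969/(2π·2.575) = 0.0369 W/m·K

k = 0.0369 W/m·K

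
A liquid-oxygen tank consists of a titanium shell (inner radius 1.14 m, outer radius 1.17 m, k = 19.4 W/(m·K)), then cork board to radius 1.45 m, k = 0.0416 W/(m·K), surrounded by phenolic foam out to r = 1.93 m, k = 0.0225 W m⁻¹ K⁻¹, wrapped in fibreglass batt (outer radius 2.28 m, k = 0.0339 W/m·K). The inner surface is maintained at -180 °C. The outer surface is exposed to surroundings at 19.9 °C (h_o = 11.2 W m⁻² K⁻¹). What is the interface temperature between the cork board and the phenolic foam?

T = -123 °C

Resistance network (inner→outer):
  R_titanium = (1/1.14 − 1/1.17)/(4πk) = 0.02249/(4π·19.4) = 9.226×10^-5 K/W
  R_cork board = (1/1.17 − 1/1.45)/(4πk) = 0.1650/(4π·0.0416) = 0.3157 K/W
  R_phenolic foam = (1/1.45 − 1/1.93)/(4πk) = 0.1715/(4π·0.0225) = 0.6066 K/W
  R_fibreglass batt = (1/1.93 − 1/2.28)/(4πk) = 0.07954/(4π·0.0339) = 0.1867 K/W
  R_conv,out = 1/(4πr²h) = 1/(4π·2.28²·11.2) = 0.001367 K/W
ΣR = 9.226×10^-5 + 0.3157 + 0.6066 + 0.1867 + 0.001367 = 1.110 K/W
Q = ΔT/ΣR = (-180 °C − 19.9 °C)/1.110 = -180.1 W
From the inner boundary to the cork board/phenolic foam interface, ΣR_partial = 0.3158 K/W.
T_interface = T_in − Q·ΣR_partial = -180 °C − (-180.1)(0.3158) = -123 °C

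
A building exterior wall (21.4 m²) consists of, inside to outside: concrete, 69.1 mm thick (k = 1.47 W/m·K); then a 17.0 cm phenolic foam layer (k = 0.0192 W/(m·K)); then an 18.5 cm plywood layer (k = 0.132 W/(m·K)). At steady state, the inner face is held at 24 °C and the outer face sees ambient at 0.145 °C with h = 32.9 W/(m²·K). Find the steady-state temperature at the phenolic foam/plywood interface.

T = 3.45 °C

Series thermal resistances, inner to outer:
  R_concrete = L/(kA) = 0.0691/(1.47·21.4) = 0.002197 K/W
  R_phenolic foam = L/(kA) = 0.170/(0.0192·21.4) = 0.4137 K/W
  R_plywood = L/(kA) = 0.185/(0.132·21.4) = 0.06549 K/W
  R_conv,out = 1/(hA) = 1/(32.9·21.4) = 0.001420 K/W
ΣR = 0.002197 + 0.4137 + 0.06549 + 0.001420 = 0.4828 K/W
Q = ΔT/ΣR = (24 °C − 0.145 °C)/0.4828 = 49.41 W
From the inner boundary to the phenolic foam/plywood interface, ΣR_partial = 0.4159 K/W.
T_interface = T_in − Q·ΣR_partial = 24 °C − (49.41)(0.4159) = 3.45 °C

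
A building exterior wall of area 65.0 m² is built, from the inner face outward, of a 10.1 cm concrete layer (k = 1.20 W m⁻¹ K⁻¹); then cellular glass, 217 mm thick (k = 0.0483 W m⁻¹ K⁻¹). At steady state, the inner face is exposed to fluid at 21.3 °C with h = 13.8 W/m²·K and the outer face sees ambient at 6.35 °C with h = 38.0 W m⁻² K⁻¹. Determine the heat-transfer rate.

Q = 208 W

Resistance network (inner→outer):
  R_conv,in = 1/(hA) = 1/(13.8·65.0) = 0.001115 K/W
  R_concrete = L/(kA) = 0.101/(1.20·65.0) = 0.001295 K/W
  R_cellular glass = L/(kA) = 0.217/(0.0483·65.0) = 0.06912 K/W
  R_conv,out = 1/(hA) = 1/(38.0·65.0) = 4.049×10^-4 K/W
ΣR = 0.001115 + 0.001295 + 0.06912 + 4.049×10^-4 = 0.07193 K/W
Q = ΔT/ΣR = (21.3 °C − 6.35 °C)/0.07193 = 208 W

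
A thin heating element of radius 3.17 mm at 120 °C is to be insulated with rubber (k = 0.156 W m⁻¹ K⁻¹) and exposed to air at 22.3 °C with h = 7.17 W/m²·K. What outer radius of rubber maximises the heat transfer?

For a cylinder, r_cr = k_ins/h = 0.156/7.17 = 0.0218 m = 2.18 cm

r_cr = 2.18 cm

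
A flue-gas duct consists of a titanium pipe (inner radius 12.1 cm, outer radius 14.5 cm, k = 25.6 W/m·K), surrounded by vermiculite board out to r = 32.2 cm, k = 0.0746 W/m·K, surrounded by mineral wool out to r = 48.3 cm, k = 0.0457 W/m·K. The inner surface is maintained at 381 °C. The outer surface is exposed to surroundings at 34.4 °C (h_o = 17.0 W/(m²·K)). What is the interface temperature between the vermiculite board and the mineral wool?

Series thermal resistances, inner to outer:
  R'_titanium = ln(0.145/0.121)/(2πk) = 0.1809/(2π·25.6) = 0.001125 m·K/W
  R'_vermiculite board = ln(0.322/0.145)/(2πk) = 0.7978/(2π·0.0746) = 1.702 m·K/W
  R'_mineral wool = ln(0.483/0.322)/(2πk) = 0.4055/(2π·0.0457) = 1.412 m·K/W
  R'_conv,out = 1/(2πr h) = 1/(2π·0.483·17.0) = 0.01938 m·K/W
ΣR = 0.001125 + 1.702 + 1.412 + 0.01938 = 3.135 m·K/W
Q' = ΔT/ΣR = (381 °C − 34.4 °C)/3.135 = 110.6 W/m
From the inner boundary to the vermiculite board/mineral wool interface, ΣR_partial = 1.703 m·K/W.
T_interface = T_in − Q'·ΣR_partial = 381 °C − (110.6)(1.703) = 193 °C

T = 193 °C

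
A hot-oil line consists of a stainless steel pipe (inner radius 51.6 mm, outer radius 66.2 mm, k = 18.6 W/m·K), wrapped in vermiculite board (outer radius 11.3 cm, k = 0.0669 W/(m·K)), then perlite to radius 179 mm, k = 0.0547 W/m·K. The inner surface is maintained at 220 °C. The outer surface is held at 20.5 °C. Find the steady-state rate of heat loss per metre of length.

Resistance network (inner→outer):
  R'_stainless steel = ln(0.0662/0.0516)/(2πk) = 0.2492/(2π·18.6) = 0.002132 m·K/W
  R'_vermiculite board = ln(0.113/0.0662)/(2πk) = 0.5347/(2π·0.0669) = 1.272 m·K/W
  R'_perlite = ln(0.179/0.113)/(2πk) = 0.4600/(2π·0.0547) = 1.338 m·K/W
ΣR = 0.002132 + 1.272 + 1.338 = 2.612 m·K/W
Q' = ΔT/ΣR = (220 °C − 20.5 °C)/2.612 = 76.4 W/m

Q' = 76.4 W/m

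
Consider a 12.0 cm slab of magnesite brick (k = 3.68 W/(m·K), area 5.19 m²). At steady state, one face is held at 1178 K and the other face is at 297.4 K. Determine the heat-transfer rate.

Q = kA·ΔT/L = 3.68 × 5.19 × |1178 K − 297.4 K| / 0.120 = 1.40×10^5 W

Q = 1.40×10^5 W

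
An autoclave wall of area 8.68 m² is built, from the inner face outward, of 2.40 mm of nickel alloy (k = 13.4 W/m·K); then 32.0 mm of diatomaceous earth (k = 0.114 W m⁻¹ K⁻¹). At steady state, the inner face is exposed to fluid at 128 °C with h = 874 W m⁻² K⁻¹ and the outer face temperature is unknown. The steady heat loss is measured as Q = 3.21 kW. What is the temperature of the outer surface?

T_out = 23.7 °C

Sum the resistances:
  R_conv,in = 1/(hA) = 1/(874·8.68) = 1.318×10^-4 K/W
  R_nickel alloy = L/(kA) = 0.00240/(13.4·8.68) = 2.063×10^-5 K/W
  R_diatomaceous earth = L/(kA) = 0.0320/(0.114·8.68) = 0.03234 K/W
ΣR = 0.03249 K/W
ΔT = Q·ΣR = 3210 × 0.03249 = 104.3 K
Heat flows outward, so T_out = T_in − ΔT = 128 − 104.3 = 23.7 °C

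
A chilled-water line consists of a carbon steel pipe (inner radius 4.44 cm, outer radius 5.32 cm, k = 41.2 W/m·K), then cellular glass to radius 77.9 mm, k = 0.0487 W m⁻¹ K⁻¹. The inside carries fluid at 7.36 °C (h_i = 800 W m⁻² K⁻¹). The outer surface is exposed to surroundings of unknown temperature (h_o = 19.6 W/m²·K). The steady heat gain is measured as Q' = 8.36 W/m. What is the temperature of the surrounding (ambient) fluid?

Series resistances:
  R'_conv,in = 1/(2πr h) = 1/(2π·0.0444·800) = 0.004481 m·K/W
  R'_carbon steel = ln(0.0532/0.0444)/(2πk) = 0.1808/(2π·41.2) = 6.985×10^-4 m·K/W
  R'_cellular glass = ln(0.0779/0.0532)/(2πk) = 0.3814/(2π·0.0487) = 1.246 m·K/W
  R'_conv,out = 1/(2πr h) = 1/(2π·0.0779·19.6) = 0.1042 m·K/W
ΣR = 1.356 m·K/W
ΔT = Q'·ΣR = 8.36 × 1.356 = 11.34 K
Heat flows inward, so T_out = T_in + ΔT = 7.36 + 11.34 = 18.7 °C

T_out = 18.7 °C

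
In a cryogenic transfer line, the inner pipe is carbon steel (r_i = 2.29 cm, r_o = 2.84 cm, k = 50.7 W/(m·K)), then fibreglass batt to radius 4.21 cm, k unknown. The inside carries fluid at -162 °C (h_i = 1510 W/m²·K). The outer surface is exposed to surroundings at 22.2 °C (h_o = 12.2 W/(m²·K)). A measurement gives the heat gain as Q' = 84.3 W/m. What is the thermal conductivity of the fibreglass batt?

k = 0.0335 W/m·K

ΣR = ΔT/Q' = |-162 − 22.2|/84.3 = 2.185 m·K/W
Known resistances:
  R'_conv,in = 1/(2πr h) = 1/(2π·0.0229·1510) = 0.004603 m·K/W
  R'_carbon steel = ln(0.0284/0.0229)/(2πk) = 0.2153/(2π·50.7) = 6.757×10^-4 m·K/W
  R'_conv,out = 1/(2πr h) = 1/(2π·0.0421·12.2) = 0.3099 m·K/W
R_fibreglass batt = ΣR − ΣR_known = 2.185 − 0.3152 = 1.870 m·K/W
ln(r₂/r₁)/(2πk) = 1.870 ⇒ k = 0.3937/(2π·1.870) = 0.0335 W/m·K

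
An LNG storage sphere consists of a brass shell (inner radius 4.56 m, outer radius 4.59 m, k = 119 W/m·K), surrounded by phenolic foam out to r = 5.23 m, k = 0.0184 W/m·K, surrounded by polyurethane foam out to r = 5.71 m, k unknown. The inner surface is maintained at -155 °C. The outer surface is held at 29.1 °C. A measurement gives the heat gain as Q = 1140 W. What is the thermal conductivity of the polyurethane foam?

k = 0.0277 W/m·K

ΣR = ΔT/Q = |-155 − 29.1|/1140 = 0.1615 K/W
Known resistances:
  R_brass = (1/4.56 − 1/4.59)/(4πk) = 0.001433/(4π·119) = 9.585×10^-7 K/W
  R_phenolic foam = (1/4.59 − 1/5.23)/(4πk) = 0.02666/(4π·0.0184) = 0.1153 K/W
R_polyurethane foam = ΣR − ΣR_known = 0.1615 − 0.1153 = 0.04620 K/W
(1/r₁−1/r₂)/(4πk) = 0.04620 ⇒ k = 0.01607/(4π·0.04620) = 0.0277 W/m·K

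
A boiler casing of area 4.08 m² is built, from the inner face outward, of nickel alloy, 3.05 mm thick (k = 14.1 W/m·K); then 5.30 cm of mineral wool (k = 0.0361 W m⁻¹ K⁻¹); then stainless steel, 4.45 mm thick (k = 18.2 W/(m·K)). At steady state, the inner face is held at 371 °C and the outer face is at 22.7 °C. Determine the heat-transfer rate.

Treat each layer as a resistance in series:
  R_nickel alloy = L/(kA) = 0.00305/(14.1·4.08) = 5.302×10^-5 K/W
  R_mineral wool = L/(kA) = 0.0530/(0.0361·4.08) = 0.3598 K/W
  R_stainless steel = L/(kA) = 0.00445/(18.2·4.08) = 5.993×10^-5 K/W
ΣR = 5.302×10^-5 + 0.3598 + 5.993×10^-5 = 0.3599 K/W
Q = ΔT/ΣR = (371 °C − 22.7 °C)/0.3599 = 968 W

Q = 968 W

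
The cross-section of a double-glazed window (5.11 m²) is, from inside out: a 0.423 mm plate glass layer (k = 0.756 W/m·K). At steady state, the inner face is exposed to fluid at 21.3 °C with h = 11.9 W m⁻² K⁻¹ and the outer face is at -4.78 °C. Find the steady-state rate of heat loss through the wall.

Q = 1580 W

Treat each layer as a resistance in series:
  R_conv,in = 1/(hA) = 1/(11.9·5.11) = 0.01644 K/W
  R_plate glass = L/(kA) = 4.23×10^-4/(0.756·5.11) = 1.095×10^-4 K/W
ΣR = 0.01644 + 1.095×10^-4 = 0.01655 K/W
Q = ΔT/ΣR = (21.3 °C − -4.78 °C)/0.01655 = 1580 W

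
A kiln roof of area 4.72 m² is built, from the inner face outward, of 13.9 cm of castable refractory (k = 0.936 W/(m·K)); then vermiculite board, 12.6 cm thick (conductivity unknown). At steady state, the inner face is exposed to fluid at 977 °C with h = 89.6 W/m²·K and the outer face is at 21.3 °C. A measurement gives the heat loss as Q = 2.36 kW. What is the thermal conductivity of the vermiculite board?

k = 0.0719 W/m·K

ΣR = ΔT/Q = |977 − 21.3|/2360 = 0.4050 K/W
Known resistances:
  R_conv,in = 1/(hA) = 1/(89.6·4.72) = 0.002365 K/W
  R_castable refractory = L/(kA) = 0.139/(0.936·4.72) = 0.03146 K/W
R_vermiculite board = ΣR − ΣR_known = 0.4050 − 0.03383 = 0.3712 K/W
L/(kA) = 0.3712 ⇒ k = 0.126/(0.3712·4.72) = 0.0719 W/m·K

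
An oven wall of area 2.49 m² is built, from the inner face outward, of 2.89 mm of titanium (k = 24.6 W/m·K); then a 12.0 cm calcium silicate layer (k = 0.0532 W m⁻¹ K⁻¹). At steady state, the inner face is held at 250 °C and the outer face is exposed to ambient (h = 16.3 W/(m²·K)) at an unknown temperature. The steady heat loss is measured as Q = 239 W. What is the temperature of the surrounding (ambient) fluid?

Series resistances:
  R_titanium = L/(kA) = 0.00289/(24.6·2.49) = 4.718×10^-5 K/W
  R_calcium silicate = L/(kA) = 0.120/(0.0532·2.49) = 0.9059 K/W
  R_conv,out = 1/(hA) = 1/(16.3·2.49) = 0.02464 K/W
ΣR = 0.9306 K/W
ΔT = Q·ΣR = 239 × 0.9306 = 222.4 K
Heat flows outward, so T_out = T_in − ΔT = 250 − 222.4 = 27.6 °C

T_out = 27.6 °C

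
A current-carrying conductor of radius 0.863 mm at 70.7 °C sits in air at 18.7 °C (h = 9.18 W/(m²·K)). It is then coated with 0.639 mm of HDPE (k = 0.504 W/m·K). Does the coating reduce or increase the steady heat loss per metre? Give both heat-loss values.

increases: 2.59 → 4.44 W/m

Critical radius for a cylinder: r_cr = k/h = 0.0549 m = 5.49 cm.
Outer radius after coating: r₂ = 8.63×10^-4 + 6.39×10^-4 = 0.001502 m.
Since r₁ < r_cr and r₂ ≤ r_cr, the coating moves toward the maximum at r_cr — heat loss rises.
Bare: R = 1/(2πr₁h) = 20.09 m·K/W; Q = 52/20.09 = 2.59 W/m.
Coated: R = R_cond + R_conv = 11.72 m·K/W; Q = 52/11.72 = 4.44 W/m.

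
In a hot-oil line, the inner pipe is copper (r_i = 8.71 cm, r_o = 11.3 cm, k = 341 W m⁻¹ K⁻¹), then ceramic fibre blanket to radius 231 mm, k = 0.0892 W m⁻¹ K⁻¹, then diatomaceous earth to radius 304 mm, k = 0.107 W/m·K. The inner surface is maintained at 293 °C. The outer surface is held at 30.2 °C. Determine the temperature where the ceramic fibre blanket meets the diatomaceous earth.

T = 93.9 °C

Resistance network (inner→outer):
  R'_copper = ln(0.113/0.0871)/(2πk) = 0.2603/(2π·341) = 1.215×10^-4 m·K/W
  R'_ceramic fibre blanket = ln(0.231/0.113)/(2πk) = 0.7150/(2π·0.0892) = 1.276 m·K/W
  R'_diatomaceous earth = ln(0.304/0.231)/(2πk) = 0.2746/(2π·0.107) = 0.4085 m·K/W
ΣR = 1.215×10^-4 + 1.276 + 0.4085 = 1.685 m·K/W
Q' = ΔT/ΣR = (293 °C − 30.2 °C)/1.685 = 156.0 W/m
From the inner boundary to the ceramic fibre blanket/diatomaceous earth interface, ΣR_partial = 1.276 m·K/W.
T_interface = T_in − Q'·ΣR_partial = 293 °C − (156.0)(1.276) = 93.9 °C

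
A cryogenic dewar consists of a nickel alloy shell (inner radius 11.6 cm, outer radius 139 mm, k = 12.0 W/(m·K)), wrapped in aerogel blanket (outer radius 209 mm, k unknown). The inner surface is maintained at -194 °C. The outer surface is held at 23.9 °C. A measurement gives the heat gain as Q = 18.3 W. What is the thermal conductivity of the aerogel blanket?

ΣR = ΔT/Q = |-194 − 23.9|/18.3 = 11.91 K/W
Known resistances:
  R_nickel alloy = (1/0.116 − 1/0.139)/(4πk) = 1.426/(4π·12.0) = 0.009459 K/W
R_aerogel blanket = ΣR − ΣR_known = 11.91 − 0.009459 = 11.90 K/W
(1/r₁−1/r₂)/(4πk) = 11.90 ⇒ k = 2.410/(4π·11.90) = 0.0161 W/m·K

k = 0.0161 W/m·K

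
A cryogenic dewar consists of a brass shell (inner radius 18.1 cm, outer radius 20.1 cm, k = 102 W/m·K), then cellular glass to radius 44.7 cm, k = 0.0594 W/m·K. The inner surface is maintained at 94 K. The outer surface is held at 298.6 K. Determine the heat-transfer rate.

Resistance network (inner→outer):
  R_brass = (1/0.181 − 1/0.201)/(4πk) = 0.5497/(4π·102) = 4.289×10^-4 K/W
  R_cellular glass = (1/0.201 − 1/0.447)/(4πk) = 2.738/(4π·0.0594) = 3.668 K/W
ΣR = 4.289×10^-4 + 3.668 = 3.668 K/W
Q = ΔT/ΣR = (94 K − 298.6 K)/3.668 = -55.8 W
(Negative Q ⇒ heat flows inward; heat gain = 55.8 W.)

Q = 55.8 W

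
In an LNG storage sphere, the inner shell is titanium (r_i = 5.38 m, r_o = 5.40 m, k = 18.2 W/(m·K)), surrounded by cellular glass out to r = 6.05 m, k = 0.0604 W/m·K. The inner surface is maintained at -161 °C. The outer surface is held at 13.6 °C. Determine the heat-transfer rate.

Q = 6.66 kW

Treat each layer as a resistance in series:
  R_titanium = (1/5.38 − 1/5.40)/(4πk) = 6.884×10^-4/(4π·18.2) = 3.010×10^-6 K/W
  R_cellular glass = (1/5.40 − 1/6.05)/(4πk) = 0.01990/(4π·0.0604) = 0.02621 K/W
ΣR = 3.010×10^-6 + 0.02621 = 0.02621 K/W
Q = ΔT/ΣR = (-161 °C − 13.6 °C)/0.02621 = -6660 W
(Negative Q ⇒ heat flows inward; heat gain = 6660 W.)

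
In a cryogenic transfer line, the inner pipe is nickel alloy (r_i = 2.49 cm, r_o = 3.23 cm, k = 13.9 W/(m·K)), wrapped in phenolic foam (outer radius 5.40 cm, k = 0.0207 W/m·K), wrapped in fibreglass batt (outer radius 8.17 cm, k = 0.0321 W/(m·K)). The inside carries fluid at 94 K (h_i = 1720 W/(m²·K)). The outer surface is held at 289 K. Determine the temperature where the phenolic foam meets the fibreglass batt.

T = 222.4 K

Resistance network (inner→outer):
  R'_conv,in = 1/(2πr h) = 1/(2π·0.0249·1720) = 0.003716 m·K/W
  R'_nickel alloy = ln(0.0323/0.0249)/(2πk) = 0.2602/(2π·13.9) = 0.002979 m·K/W
  R'_phenolic foam = ln(0.0540/0.0323)/(2πk) = 0.5139/(2π·0.0207) = 3.951 m·K/W
  R'_fibreglass batt = ln(0.0817/0.0540)/(2πk) = 0.4141/(2π·0.0321) = 2.053 m·K/W
ΣR = 0.003716 + 0.002979 + 3.951 + 2.053 = 6.011 m·K/W
Q' = ΔT/ΣR = (94 K − 289 K)/6.011 = -32.44 W/m
From the inner boundary to the phenolic foam/fibreglass batt interface, ΣR_partial = 3.958 m·K/W.
T_interface = T_in − Q'·ΣR_partial = 94 K − (-32.44)(3.958) = 222.4 K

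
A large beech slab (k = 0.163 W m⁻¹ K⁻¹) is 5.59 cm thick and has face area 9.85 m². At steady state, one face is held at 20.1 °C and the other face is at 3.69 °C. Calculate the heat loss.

Q = 471 W

Q = kA·ΔT/L = 0.163 × 9.85 × |20.1 °C − 3.69 °C| / 0.0559 = 471 W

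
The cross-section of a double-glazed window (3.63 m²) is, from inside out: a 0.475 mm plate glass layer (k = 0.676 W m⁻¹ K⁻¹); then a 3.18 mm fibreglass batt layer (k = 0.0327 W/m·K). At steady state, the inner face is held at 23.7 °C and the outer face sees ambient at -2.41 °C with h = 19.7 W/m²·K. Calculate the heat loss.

Q = 637 W

Resistance network (inner→outer):
  R_plate glass = L/(kA) = 4.75×10^-4/(0.676·3.63) = 1.936×10^-4 K/W
  R_fibreglass batt = L/(kA) = 0.00318/(0.0327·3.63) = 0.02679 K/W
  R_conv,out = 1/(hA) = 1/(19.7·3.63) = 0.01398 K/W
ΣR = 1.936×10^-4 + 0.02679 + 0.01398 = 0.04096 K/W
Q = ΔT/ΣR = (23.7 °C − -2.41 °C)/0.04096 = 637 W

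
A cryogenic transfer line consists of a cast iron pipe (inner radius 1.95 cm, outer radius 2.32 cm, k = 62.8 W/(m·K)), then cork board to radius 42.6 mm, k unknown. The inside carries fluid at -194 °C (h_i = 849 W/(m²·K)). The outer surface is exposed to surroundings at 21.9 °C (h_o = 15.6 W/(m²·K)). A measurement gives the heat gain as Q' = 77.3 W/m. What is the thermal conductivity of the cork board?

ΣR = ΔT/Q' = |-194 − 21.9|/77.3 = 2.793 m·K/W
Known resistances:
  R'_conv,in = 1/(2πr h) = 1/(2π·0.0195·849) = 0.009613 m·K/W
  R'_cast iron = ln(0.0232/0.0195)/(2πk) = 0.1737/(2π·62.8) = 4.403×10^-4 m·K/W
  R'_conv,out = 1/(2πr h) = 1/(2π·0.0426·15.6) = 0.2395 m·K/W
R_cork board = ΣR − ΣR_known = 2.793 − 0.2496 = 2.543 m·K/W
ln(r₂/r₁)/(2πk) = 2.543 ⇒ k = 0.6077/(2π·2.543) = 0.0380 W/m·K

k = 0.0380 W/m·K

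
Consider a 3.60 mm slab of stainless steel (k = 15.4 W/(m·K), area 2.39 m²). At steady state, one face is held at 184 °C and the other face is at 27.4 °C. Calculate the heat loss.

Q = kA·ΔT/L = 15.4 × 2.39 × |184 °C − 27.4 °C| / 0.00360 = 1.60×10^6 W

Q = 1600 kW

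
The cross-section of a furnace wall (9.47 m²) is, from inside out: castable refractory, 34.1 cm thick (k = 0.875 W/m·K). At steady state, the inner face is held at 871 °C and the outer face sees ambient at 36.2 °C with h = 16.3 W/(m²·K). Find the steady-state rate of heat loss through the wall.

Q = 17.5 kW

Resistance network (inner→outer):
  R_castable refractory = L/(kA) = 0.341/(0.875·9.47) = 0.04115 K/W
  R_conv,out = 1/(hA) = 1/(16.3·9.47) = 0.006478 K/W
ΣR = 0.04115 + 0.006478 = 0.04763 K/W
Q = ΔT/ΣR = (871 °C − 36.2 °C)/0.04763 = 17500 W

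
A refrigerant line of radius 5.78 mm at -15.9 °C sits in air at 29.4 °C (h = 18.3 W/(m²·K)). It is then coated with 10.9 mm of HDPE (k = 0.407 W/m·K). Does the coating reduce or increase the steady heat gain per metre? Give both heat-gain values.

increases: 30.1 → 48.4 W/m

Critical radius for a cylinder: r_cr = k/h = 0.0222 m = 2.22 cm.
Outer radius after coating: r₂ = 0.00578 + 0.0109 = 0.01668 m.
Since r₁ < r_cr and r₂ ≤ r_cr, the coating moves toward the maximum at r_cr — heat gain rises.
Bare: R = 1/(2πr₁h) = 1.505 m·K/W; Q = 45.3/1.505 = 30.1 W/m.
Coated: R = R_cond + R_conv = 0.9358 m·K/W; Q = 45.3/0.9358 = 48.4 W/m.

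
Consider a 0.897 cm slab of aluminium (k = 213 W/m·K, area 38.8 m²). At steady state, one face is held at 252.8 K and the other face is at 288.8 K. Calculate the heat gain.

Q = kA·ΔT/L = 213 × 38.8 × |252.8 K − 288.8 K| / 0.00897 = 3.32×10^7 W

Q = 33200 kW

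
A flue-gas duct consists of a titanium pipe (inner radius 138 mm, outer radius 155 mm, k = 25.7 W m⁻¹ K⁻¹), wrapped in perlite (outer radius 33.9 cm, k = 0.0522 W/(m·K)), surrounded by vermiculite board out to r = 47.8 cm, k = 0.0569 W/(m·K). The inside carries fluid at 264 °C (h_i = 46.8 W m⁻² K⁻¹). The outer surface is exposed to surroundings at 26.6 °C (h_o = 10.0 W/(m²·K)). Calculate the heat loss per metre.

Q' = 69.7 W/m

Treat each layer as a resistance in series:
  R'_conv,in = 1/(2πr h) = 1/(2π·0.138·46.8) = 0.02464 m·K/W
  R'_titanium = ln(0.155/0.138)/(2πk) = 0.1162/(2π·25.7) = 7.194×10^-4 m·K/W
  R'_perlite = ln(0.339/0.155)/(2πk) = 0.7826/(2π·0.0522) = 2.386 m·K/W
  R'_vermiculite board = ln(0.478/0.339)/(2πk) = 0.3436/(2π·0.0569) = 0.9611 m·K/W
  R'_conv,out = 1/(2πr h) = 1/(2π·0.478·10.0) = 0.03330 m·K/W
ΣR = 0.02464 + 7.194×10^-4 + 2.386 + 0.9611 + 0.03330 = 3.406 m·K/W
Q' = ΔT/ΣR = (264 °C − 26.6 °C)/3.406 = 69.7 W/m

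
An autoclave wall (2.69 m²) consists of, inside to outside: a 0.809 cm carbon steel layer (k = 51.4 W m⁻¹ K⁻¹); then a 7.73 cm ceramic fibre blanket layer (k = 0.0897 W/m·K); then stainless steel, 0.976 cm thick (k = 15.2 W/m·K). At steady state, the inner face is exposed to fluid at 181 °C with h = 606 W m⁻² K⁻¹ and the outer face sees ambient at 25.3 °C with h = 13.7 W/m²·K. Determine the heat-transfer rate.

Series thermal resistances, inner to outer:
  R_conv,in = 1/(hA) = 1/(606·2.69) = 6.134×10^-4 K/W
  R_carbon steel = L/(kA) = 0.00809/(51.4·2.69) = 5.851×10^-5 K/W
  R_ceramic fibre blanket = L/(kA) = 0.0773/(0.0897·2.69) = 0.3204 K/W
  R_stainless steel = L/(kA) = 0.00976/(15.2·2.69) = 2.387×10^-4 K/W
  R_conv,out = 1/(hA) = 1/(13.7·2.69) = 0.02713 K/W
ΣR = 6.134×10^-4 + 5.851×10^-5 + 0.3204 + 2.387×10^-4 + 0.02713 = 0.3484 K/W
Q = ΔT/ΣR = (181 °C − 25.3 °C)/0.3484 = 447 W

Q = 447 W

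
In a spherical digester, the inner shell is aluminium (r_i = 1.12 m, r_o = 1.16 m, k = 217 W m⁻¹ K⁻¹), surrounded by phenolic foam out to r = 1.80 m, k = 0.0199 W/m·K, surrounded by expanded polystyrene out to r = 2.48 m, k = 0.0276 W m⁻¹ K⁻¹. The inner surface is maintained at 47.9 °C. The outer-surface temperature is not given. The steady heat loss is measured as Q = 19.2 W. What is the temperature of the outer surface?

T_out = 15.9 °C

Series resistances:
  R_aluminium = (1/1.12 − 1/1.16)/(4πk) = 0.03079/(4π·217) = 1.129×10^-5 K/W
  R_phenolic foam = (1/1.16 − 1/1.80)/(4πk) = 0.3065/(4π·0.0199) = 1.226 K/W
  R_expanded polystyrene = (1/1.80 − 1/2.48)/(4πk) = 0.1523/(4π·0.0276) = 0.4392 K/W
ΣR = 1.665 K/W
ΔT = Q·ΣR = 19.2 × 1.665 = 31.97 K
Heat flows outward, so T_out = T_in − ΔT = 47.9 − 31.97 = 15.9 °C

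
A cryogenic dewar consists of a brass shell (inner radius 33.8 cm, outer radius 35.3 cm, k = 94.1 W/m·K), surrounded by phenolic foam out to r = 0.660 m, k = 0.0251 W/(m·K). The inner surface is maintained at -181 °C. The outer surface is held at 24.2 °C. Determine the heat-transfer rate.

Q = 49.1 W

Resistance network (inner→outer):
  R_brass = (1/0.338 − 1/0.353)/(4πk) = 0.1257/(4π·94.1) = 1.063×10^-4 K/W
  R_phenolic foam = (1/0.353 − 1/0.660)/(4πk) = 1.318/(4π·0.0251) = 4.178 K/W
ΣR = 1.063×10^-4 + 4.178 = 4.178 K/W
Q = ΔT/ΣR = (-181 °C − 24.2 °C)/4.178 = -49.1 W
(Negative Q ⇒ heat flows inward; heat gain = 49.1 W.)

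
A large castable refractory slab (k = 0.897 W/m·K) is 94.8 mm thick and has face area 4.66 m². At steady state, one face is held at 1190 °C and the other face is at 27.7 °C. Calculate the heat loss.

Q = kA·ΔT/L = 0.897 × 4.66 × |1190 °C − 27.7 °C| / 0.0948 = 51200 W

Q = 51.2 kW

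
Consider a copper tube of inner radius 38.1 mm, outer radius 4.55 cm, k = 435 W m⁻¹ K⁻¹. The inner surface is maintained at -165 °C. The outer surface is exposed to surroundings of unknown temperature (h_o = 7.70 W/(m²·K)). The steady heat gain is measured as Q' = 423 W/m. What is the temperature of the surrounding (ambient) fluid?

T_out = 27.2 °C

Sum the resistances:
  R'_copper = ln(0.0455/0.0381)/(2πk) = 0.1775/(2π·435) = 6.494×10^-5 m·K/W
  R'_conv,out = 1/(2πr h) = 1/(2π·0.0455·7.70) = 0.4543 m·K/W
ΣR = 0.4543 m·K/W
ΔT = Q'·ΣR = 423 × 0.4543 = 192.2 K
Heat flows inward, so T_out = T_in + ΔT = -165 + 192.2 = 27.2 °C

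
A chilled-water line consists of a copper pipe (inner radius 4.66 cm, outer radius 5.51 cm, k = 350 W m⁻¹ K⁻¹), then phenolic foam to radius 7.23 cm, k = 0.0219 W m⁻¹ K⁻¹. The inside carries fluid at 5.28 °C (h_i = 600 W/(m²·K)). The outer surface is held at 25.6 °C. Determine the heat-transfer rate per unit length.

Q' = 10.3 W/m

Resistance network (inner→outer):
  R'_conv,in = 1/(2πr h) = 1/(2π·0.0466·600) = 0.005692 m·K/W
  R'_copper = ln(0.0551/0.0466)/(2πk) = 0.1675/(2π·350) = 7.619×10^-5 m·K/W
  R'_phenolic foam = ln(0.0723/0.0551)/(2πk) = 0.2717/(2π·0.0219) = 1.974 m·K/W
ΣR = 0.005692 + 7.619×10^-5 + 1.974 = 1.980 m·K/W
Q' = ΔT/ΣR = (5.28 °C − 25.6 °C)/1.980 = -10.3 W/m
(Negative Q' ⇒ heat flows inward; heat gain = 10.3 W/m.)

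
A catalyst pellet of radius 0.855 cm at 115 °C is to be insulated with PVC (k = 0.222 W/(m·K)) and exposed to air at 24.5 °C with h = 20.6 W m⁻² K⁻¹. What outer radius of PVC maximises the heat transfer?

r_cr = 2.16 cm

For a sphere, r_cr = 2k_ins/h = 2·0.222/20.6 = 0.0216 m = 2.16 cm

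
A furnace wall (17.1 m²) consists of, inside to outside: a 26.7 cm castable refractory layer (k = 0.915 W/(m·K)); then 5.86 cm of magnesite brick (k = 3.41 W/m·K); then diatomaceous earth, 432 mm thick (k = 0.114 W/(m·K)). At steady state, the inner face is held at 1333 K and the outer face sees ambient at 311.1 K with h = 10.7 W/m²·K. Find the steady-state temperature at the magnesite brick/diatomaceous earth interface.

Treat each layer as a resistance in series:
  R_castable refractory = L/(kA) = 0.267/(0.915·17.1) = 0.01706 K/W
  R_magnesite brick = L/(kA) = 0.0586/(3.41·17.1) = 0.001005 K/W
  R_diatomaceous earth = L/(kA) = 0.432/(0.114·17.1) = 0.2216 K/W
  R_conv,out = 1/(hA) = 1/(10.7·17.1) = 0.005465 K/W
ΣR = 0.01706 + 0.001005 + 0.2216 + 0.005465 = 0.2451 K/W
Q = ΔT/ΣR = (1333 K − 311.1 K)/0.2451 = 4169 W
From the inner boundary to the magnesite brick/diatomaceous earth interface, ΣR_partial = 0.01806 K/W.
T_interface = T_in − Q·ΣR_partial = 1333 K − (4169)(0.01806) = 1258 K

T = 1258 K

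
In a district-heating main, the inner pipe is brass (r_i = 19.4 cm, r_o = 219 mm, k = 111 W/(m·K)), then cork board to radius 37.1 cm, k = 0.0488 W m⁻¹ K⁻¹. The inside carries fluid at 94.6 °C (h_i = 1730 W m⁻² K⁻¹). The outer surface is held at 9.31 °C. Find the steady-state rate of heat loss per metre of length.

Treat each layer as a resistance in series:
  R'_conv,in = 1/(2πr h) = 1/(2π·0.194·1730) = 4.742×10^-4 m·K/W
  R'_brass = ln(0.219/0.194)/(2πk) = 0.1212/(2π·111) = 1.738×10^-4 m·K/W
  R'_cork board = ln(0.371/0.219)/(2πk) = 0.5271/(2π·0.0488) = 1.719 m·K/W
ΣR = 4.742×10^-4 + 1.738×10^-4 + 1.719 = 1.720 m·K/W
Q' = ΔT/ΣR = (94.6 °C − 9.31 °C)/1.720 = 49.6 W/m

Q' = 49.6 W/m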